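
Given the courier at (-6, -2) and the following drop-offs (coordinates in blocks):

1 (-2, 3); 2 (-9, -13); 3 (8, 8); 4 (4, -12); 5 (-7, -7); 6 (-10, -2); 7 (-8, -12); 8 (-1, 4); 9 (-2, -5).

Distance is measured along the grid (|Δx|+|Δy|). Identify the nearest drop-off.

6

Distances from (-6, -2):
1: |4| + |5| = 4 + 5 = 9 blocks
2: |-3| + |-11| = 3 + 11 = 14 blocks
3: |14| + |10| = 14 + 10 = 24 blocks
4: |10| + |-10| = 10 + 10 = 20 blocks
5: |-1| + |-5| = 1 + 5 = 6 blocks
6: |-4| + |0| = 4 + 0 = 4 blocks
7: |-2| + |-10| = 2 + 10 = 12 blocks
8: |5| + |6| = 5 + 6 = 11 blocks
9: |4| + |-3| = 4 + 3 = 7 blocks
Minimum: 6 at 4 blocks.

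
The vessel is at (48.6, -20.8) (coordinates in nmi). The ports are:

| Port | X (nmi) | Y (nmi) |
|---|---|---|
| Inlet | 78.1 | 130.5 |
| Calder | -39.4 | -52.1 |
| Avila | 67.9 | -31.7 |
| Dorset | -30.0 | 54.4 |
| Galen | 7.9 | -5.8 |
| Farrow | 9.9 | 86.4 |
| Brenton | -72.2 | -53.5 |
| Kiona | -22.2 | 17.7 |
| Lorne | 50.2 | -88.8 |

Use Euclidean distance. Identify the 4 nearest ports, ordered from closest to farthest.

Distances from (48.6, -20.8):
Inlet: 154.1 nmi
Calder: 93.4 nmi
Avila: 22.2 nmi
Dorset: 108.8 nmi
Galen: 43.4 nmi
Farrow: 114.0 nmi
Brenton: 125.1 nmi
Kiona: 80.6 nmi
Lorne: 68.0 nmi
Sorted: Avila (22.2 nmi) < Galen (43.4 nmi) < Lorne (68.0 nmi) < Kiona (80.6 nmi) < Calder (93.4 nmi) < Dorset (108.8 nmi) < …

Avila, Galen, Lorne, Kiona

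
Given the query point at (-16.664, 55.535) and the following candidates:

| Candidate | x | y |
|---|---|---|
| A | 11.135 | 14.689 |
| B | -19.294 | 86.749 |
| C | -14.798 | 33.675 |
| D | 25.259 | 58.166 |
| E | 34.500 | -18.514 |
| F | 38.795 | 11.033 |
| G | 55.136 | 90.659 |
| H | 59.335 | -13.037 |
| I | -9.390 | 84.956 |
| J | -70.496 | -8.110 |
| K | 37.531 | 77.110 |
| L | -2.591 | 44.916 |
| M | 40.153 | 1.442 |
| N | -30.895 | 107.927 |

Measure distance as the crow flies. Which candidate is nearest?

Distances from (-16.664, 55.535):
A: 49.408
B: 31.325
C: 21.939
D: 42.005
E: 90.006
F: 71.106
G: 79.931
H: 102.362
I: 30.307
J: 83.358
K: 58.332
L: 17.630
M: 78.449
N: 54.290
Minimum: L at 17.630.

L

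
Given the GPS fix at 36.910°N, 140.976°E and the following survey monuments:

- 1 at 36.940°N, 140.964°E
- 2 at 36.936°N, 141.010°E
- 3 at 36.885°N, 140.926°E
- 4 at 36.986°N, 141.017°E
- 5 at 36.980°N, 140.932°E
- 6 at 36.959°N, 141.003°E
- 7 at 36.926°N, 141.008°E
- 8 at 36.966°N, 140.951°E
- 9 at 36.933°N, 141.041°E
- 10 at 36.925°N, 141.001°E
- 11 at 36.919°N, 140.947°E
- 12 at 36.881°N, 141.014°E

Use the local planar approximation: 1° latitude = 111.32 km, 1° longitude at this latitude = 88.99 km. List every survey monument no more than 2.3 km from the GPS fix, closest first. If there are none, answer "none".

Distances from 36.910°N, 140.976°E:
1: √((0.030·111.32)² + (-0.012·88.99)²) = √(11.15293 + 1.14037) = 3.506 km
2: √((0.026·111.32)² + (0.034·88.99)²) = √(8.37709 + 9.15462) = 4.187 km
3: √((-0.025·111.32)² + (-0.050·88.99)²) = √(7.74509 + 19.79805) = 5.248 km
4: √((0.076·111.32)² + (0.041·88.99)²) = √(71.57701 + 13.31221) = 9.214 km
5: √((0.070·111.32)² + (-0.044·88.99)²) = √(60.72150 + 15.33161) = 8.721 km
6: √((0.049·111.32)² + (0.027·88.99)²) = √(29.75353 + 5.77311) = 5.960 km
7: √((0.016·111.32)² + (0.032·88.99)²) = √(3.17239 + 8.10928) = 3.359 km
8: √((0.056·111.32)² + (-0.025·88.99)²) = √(38.86176 + 4.94951) = 6.619 km
9: √((0.023·111.32)² + (0.065·88.99)²) = √(6.55544 + 33.45870) = 6.326 km
10: √((0.015·111.32)² + (0.025·88.99)²) = √(2.78823 + 4.94951) = 2.782 km
11: √((0.009·111.32)² + (-0.029·88.99)²) = √(1.00376 + 6.66006) = 2.768 km
12: √((-0.029·111.32)² + (0.038·88.99)²) = √(10.42179 + 11.43535) = 4.675 km
Threshold 2.3 km: none within range.

none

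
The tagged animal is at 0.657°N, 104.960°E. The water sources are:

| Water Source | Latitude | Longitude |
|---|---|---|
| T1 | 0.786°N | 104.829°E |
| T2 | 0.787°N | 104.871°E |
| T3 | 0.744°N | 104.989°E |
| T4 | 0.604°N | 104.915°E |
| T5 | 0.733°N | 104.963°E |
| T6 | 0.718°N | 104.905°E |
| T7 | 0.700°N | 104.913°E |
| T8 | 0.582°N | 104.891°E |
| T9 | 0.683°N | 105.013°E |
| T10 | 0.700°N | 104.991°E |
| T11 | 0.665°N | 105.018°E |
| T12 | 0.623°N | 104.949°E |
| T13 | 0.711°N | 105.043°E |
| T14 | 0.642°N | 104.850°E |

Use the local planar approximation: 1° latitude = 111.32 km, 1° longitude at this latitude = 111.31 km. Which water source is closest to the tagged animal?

T12

Distances from 0.657°N, 104.960°E:
T1: √((0.129·111.32)² + (-0.131·111.31)²) = √(206.21764 + 212.62335) = 20.466 km
T2: √((0.130·111.32)² + (-0.089·111.31)²) = √(209.42721 + 98.14053) = 17.538 km
T3: √((0.087·111.32)² + (0.029·111.31)²) = √(93.79613 + 10.41992) = 10.209 km
T4: √((-0.053·111.32)² + (-0.045·111.31)²) = √(34.80953 + 25.08958) = 7.739 km
T5: √((0.076·111.32)² + (0.003·111.31)²) = √(71.57701 + 0.11151) = 8.467 km
T6: √((0.061·111.32)² + (-0.055·111.31)²) = √(46.11116 + 37.47950) = 9.143 km
T7: √((0.043·111.32)² + (-0.047·111.31)²) = √(22.91307 + 27.36932) = 7.091 km
T8: √((-0.075·111.32)² + (-0.069·111.31)²) = √(69.70580 + 58.98839) = 11.344 km
T9: √((0.026·111.32)² + (0.053·111.31)²) = √(8.37709 + 34.80327) = 6.571 km
T10: √((0.043·111.32)² + (0.031·111.31)²) = √(22.91307 + 11.90671) = 5.901 km
T11: √((0.008·111.32)² + (0.058·111.31)²) = √(0.79310 + 41.67968) = 6.517 km
T12: √((-0.034·111.32)² + (-0.011·111.31)²) = √(14.32532 + 1.49918) = 3.978 km
T13: √((0.054·111.32)² + (0.083·111.31)²) = √(36.13549 + 85.35413) = 11.022 km
T14: √((-0.015·111.32)² + (-0.110·111.31)²) = √(2.78823 + 149.91798) = 12.357 km
Minimum: T12 at 3.978 km.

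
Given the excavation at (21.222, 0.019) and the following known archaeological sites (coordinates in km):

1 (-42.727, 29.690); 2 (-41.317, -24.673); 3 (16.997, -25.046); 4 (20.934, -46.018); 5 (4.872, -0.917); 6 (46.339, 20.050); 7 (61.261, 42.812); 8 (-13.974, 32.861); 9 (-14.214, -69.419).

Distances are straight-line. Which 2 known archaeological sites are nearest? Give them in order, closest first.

5, 3

Distances from (21.222, 0.019):
1: 70.497 km
2: 67.237 km
3: 25.419 km
4: 46.038 km
5: 16.377 km
6: 32.126 km
7: 58.603 km
8: 48.139 km
9: 77.957 km
Sorted: 5 (16.377 km) < 3 (25.419 km) < 6 (32.126 km) < 4 (46.038 km) < …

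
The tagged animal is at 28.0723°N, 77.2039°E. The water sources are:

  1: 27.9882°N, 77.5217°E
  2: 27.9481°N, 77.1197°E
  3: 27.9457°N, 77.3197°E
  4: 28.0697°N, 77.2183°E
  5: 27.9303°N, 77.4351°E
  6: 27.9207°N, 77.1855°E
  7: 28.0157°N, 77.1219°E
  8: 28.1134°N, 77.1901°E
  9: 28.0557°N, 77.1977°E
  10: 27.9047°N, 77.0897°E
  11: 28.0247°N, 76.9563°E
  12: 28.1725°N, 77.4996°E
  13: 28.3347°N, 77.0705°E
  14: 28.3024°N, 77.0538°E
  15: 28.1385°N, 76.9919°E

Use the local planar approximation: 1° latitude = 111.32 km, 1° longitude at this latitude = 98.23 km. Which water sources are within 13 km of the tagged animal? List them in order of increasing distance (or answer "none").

Distances from 28.0723°N, 77.2039°E:
1: √((-0.0841·111.32)² + (0.3178·98.23)²) = √(87.647269 + 974.531932) = 32.5911 km
2: √((-0.1242·111.32)² + (-0.0842·98.23)²) = √(191.156727 + 68.408879) = 16.1110 km
3: √((-0.1266·111.32)² + (0.1158·98.23)²) = √(198.615806 + 129.391399) = 18.1110 km
4: √((-0.0026·111.32)² + (0.0144·98.23)²) = √(0.083771 + 2.000844) = 1.4438 km
5: √((-0.1420·111.32)² + (0.2312·98.23)²) = √(249.875159 + 515.779347) = 27.6705 km
6: √((-0.1516·111.32)² + (-0.0184·98.23)²) = √(284.803156 + 3.266810) = 16.9726 km
7: √((-0.0566·111.32)² + (-0.0820·98.23)²) = √(39.698972 + 64.880770) = 10.2264 km
8: √((0.0411·111.32)² + (-0.0138·98.23)²) = √(20.932931 + 1.837581) = 4.7718 km
9: √((-0.0166·111.32)² + (-0.0062·98.23)²) = √(3.414779 + 0.370913) = 1.9457 km
10: √((-0.1676·111.32)² + (-0.1142·98.23)²) = √(348.092306 + 125.840518) = 21.7700 km
11: √((-0.0476·111.32)² + (-0.2476·98.23)²) = √(28.077621 + 591.547426) = 24.8923 km
12: √((0.1002·111.32)² + (0.2957·98.23)²) = √(124.417605 + 843.705611) = 31.1147 km
13: √((0.2624·111.32)² + (-0.1334·98.23)²) = √(853.245599 + 171.711723) = 32.0150 km
14: √((0.2301·111.32)² + (-0.1501·98.23)²) = √(656.114495 + 217.395061) = 29.5552 km
15: √((0.0662·111.32)² + (-0.2120·98.23)²) = √(54.307821 + 433.670629) = 22.0902 km
Threshold 13 km: 4 (1.4438 km), 9 (1.9457 km), 8 (4.7718 km), 7 (10.2264 km) are within range.

4, 9, 8, 7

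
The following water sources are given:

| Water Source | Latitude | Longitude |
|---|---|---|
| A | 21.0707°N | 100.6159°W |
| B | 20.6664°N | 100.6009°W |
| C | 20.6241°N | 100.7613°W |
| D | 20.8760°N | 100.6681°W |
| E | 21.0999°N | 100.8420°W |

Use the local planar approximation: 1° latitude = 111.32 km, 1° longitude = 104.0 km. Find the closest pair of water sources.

B and C

Pairwise distances:
A–B: 45.0337 km
A–C: 51.9644 km
A–D: 22.3436 km
A–E: 23.7380 km
B–C: 17.3335 km
B–D: 24.3569 km
B–E: 54.3828 km
C–D: 29.6695 km
C–E: 53.6269 km
D–E: 30.7948 km
Closest pair: B–C at 17.3335 km.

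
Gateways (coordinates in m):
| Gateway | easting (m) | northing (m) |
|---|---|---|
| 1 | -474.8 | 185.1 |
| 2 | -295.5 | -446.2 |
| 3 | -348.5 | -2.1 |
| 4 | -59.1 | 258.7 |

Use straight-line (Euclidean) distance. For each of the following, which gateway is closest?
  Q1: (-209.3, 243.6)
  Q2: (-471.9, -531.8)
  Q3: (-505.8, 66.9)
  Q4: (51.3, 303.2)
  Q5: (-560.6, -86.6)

Q1→4; Q2→2; Q3→1; Q4→4; Q5→3

Q1 at (-209.3, 243.6):
  1: 271.9 m
  2: 695.2 m
  3: 282.4 m
  4: 151.0 m
  → nearest: 4 (151.0 m)
Q2 at (-471.9, -531.8):
  1: 716.9 m
  2: 196.1 m
  3: 543.9 m
  4: 891.8 m
  → nearest: 2 (196.1 m)
Q3 at (-505.8, 66.9):
  1: 122.2 m
  2: 554.5 m
  3: 171.8 m
  4: 486.1 m
  → nearest: 1 (122.2 m)
Q4 at (51.3, 303.2):
  1: 539.2 m
  2: 825.8 m
  3: 503.0 m
  4: 119.0 m
  → nearest: 4 (119.0 m)
Q5 at (-560.6, -86.6):
  1: 284.9 m
  2: 446.8 m
  3: 228.3 m
  4: 608.9 m
  → nearest: 3 (228.3 m)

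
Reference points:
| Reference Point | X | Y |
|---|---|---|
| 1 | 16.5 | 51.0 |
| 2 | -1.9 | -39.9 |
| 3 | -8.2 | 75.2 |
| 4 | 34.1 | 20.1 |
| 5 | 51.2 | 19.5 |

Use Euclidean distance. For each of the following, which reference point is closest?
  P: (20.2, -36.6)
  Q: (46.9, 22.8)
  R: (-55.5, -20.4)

P→2; Q→5; R→2

P at (20.2, -36.6):
  1: 87.7
  2: 22.3
  3: 115.4
  4: 58.4
  5: 64.1
  → nearest: 2 (22.3)
Q at (46.9, 22.8):
  1: 41.5
  2: 79.5
  3: 76.0
  4: 13.1
  5: 5.4
  → nearest: 5 (5.4)
R at (-55.5, -20.4):
  1: 101.4
  2: 57.0
  3: 106.7
  4: 98.3
  5: 113.9
  → nearest: 2 (57.0)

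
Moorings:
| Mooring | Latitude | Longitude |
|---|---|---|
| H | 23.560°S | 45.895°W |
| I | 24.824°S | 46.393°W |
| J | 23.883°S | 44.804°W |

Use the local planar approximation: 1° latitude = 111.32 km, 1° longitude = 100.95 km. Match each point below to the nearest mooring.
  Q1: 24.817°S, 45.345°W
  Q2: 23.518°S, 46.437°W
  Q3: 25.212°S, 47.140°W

Q1→I; Q2→H; Q3→I

Q1 at 24.817°S, 45.345°W:
  H: 150.542 km
  I: 105.798 km
  J: 117.444 km
  → nearest: I (105.798 km)
Q2 at 23.518°S, 46.437°W:
  H: 54.914 km
  I: 145.452 km
  J: 169.785 km
  → nearest: H (54.914 km)
Q3 at 25.212°S, 47.140°W:
  H: 222.746 km
  I: 86.903 km
  J: 278.385 km
  → nearest: I (86.903 km)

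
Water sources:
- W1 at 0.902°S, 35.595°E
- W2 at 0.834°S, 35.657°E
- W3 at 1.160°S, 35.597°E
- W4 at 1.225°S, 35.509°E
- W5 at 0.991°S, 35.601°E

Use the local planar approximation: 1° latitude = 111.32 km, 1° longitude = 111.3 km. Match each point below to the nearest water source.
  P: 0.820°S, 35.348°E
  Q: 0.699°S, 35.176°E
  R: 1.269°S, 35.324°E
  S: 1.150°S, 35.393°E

P at 0.820°S, 35.348°E:
  W1: √((-0.082·111.32)² + (0.247·111.3)²) = √(83.32477 + 755.76058) = 28.967 km
  W2: √((-0.014·111.32)² + (0.309·111.3)²) = √(2.42886 + 1182.78903) = 34.427 km
  W3: √((-0.340·111.32)² + (0.249·111.3)²) = √(1432.53166 + 768.04917) = 46.910 km
  W4: √((-0.405·111.32)² + (0.161·111.3)²) = √(2032.62116 + 321.10131) = 48.515 km
  W5: √((-0.171·111.32)² + (0.253·111.3)²) = √(362.35864 + 792.92365) = 33.989 km
  → nearest: W1 (28.967 km)
Q at 0.699°S, 35.176°E:
  W1: √((-0.203·111.32)² + (0.419·111.3)²) = √(510.66780 + 2174.79524) = 51.821 km
  W2: √((-0.135·111.32)² + (0.481·111.3)²) = √(225.84680 + 2866.02835) = 55.605 km
  W3: √((-0.461·111.32)² + (0.421·111.3)²) = √(2633.59049 + 2195.60656) = 69.492 km
  W4: √((-0.526·111.32)² + (0.333·111.3)²) = √(3428.60839 + 1373.65856) = 69.298 km
  W5: √((-0.292·111.32)² + (0.425·111.3)²) = √(1056.60363 + 2237.52651) = 57.395 km
  → nearest: W1 (51.821 km)
R at 1.269°S, 35.324°E:
  W1: √((0.367·111.32)² + (0.271·111.3)²) = √(1669.08527 + 909.76434) = 50.782 km
  W2: √((0.435·111.32)² + (0.333·111.3)²) = √(2344.90315 + 1373.65856) = 60.980 km
  W3: √((0.109·111.32)² + (0.273·111.3)²) = √(147.23104 + 923.24215) = 32.718 km
  W4: √((0.044·111.32)² + (0.185·111.3)²) = √(23.99119 + 423.96869) = 21.165 km
  W5: √((0.278·111.32)² + (0.277·111.3)²) = √(957.71433 + 950.49507) = 43.683 km
  → nearest: W4 (21.165 km)
S at 1.150°S, 35.393°E:
  W1: √((0.248·111.32)² + (0.202·111.3)²) = √(762.16633 + 505.46730) = 35.604 km
  W2: √((0.316·111.32)² + (0.264·111.3)²) = √(1237.42977 + 863.37244) = 45.835 km
  W3: √((-0.010·111.32)² + (0.204·111.3)²) = √(1.23921 + 515.52611) = 22.732 km
  W4: √((-0.075·111.32)² + (0.116·111.3)²) = √(69.70580 + 166.68876) = 15.375 km
  W5: √((0.159·111.32)² + (0.208·111.3)²) = √(313.28575 + 535.94102) = 29.141 km
  → nearest: W4 (15.375 km)

P→W1; Q→W1; R→W4; S→W4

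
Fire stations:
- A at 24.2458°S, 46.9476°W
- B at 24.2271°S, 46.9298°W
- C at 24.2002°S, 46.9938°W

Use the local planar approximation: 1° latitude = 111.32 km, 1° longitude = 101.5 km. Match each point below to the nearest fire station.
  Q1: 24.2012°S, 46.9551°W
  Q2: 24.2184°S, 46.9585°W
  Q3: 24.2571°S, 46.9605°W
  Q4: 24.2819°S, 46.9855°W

Q1→B; Q2→B; Q3→A; Q4→A

Q1 at 24.2012°S, 46.9551°W:
  A: √((-0.0446·111.32)² + (0.0075·101.5)²) = √(24.649954 + 0.579502) = 5.0229 km
  B: √((-0.0259·111.32)² + (0.0253·101.5)²) = √(8.312773 + 6.594367) = 3.8610 km
  C: √((0.0010·111.32)² + (-0.0387·101.5)²) = √(0.012392 + 15.429577) = 3.9296 km
  → nearest: B (3.8610 km)
Q2 at 24.2184°S, 46.9585°W:
  A: √((-0.0274·111.32)² + (0.0109·101.5)²) = √(9.303525 + 1.224010) = 3.2446 km
  B: √((-0.0087·111.32)² + (0.0287·101.5)²) = √(0.937961 + 8.485860) = 3.0698 km
  C: √((0.0182·111.32)² + (-0.0353·101.5)²) = √(4.104773 + 12.837531) = 4.1161 km
  → nearest: B (3.0698 km)
Q3 at 24.2571°S, 46.9605°W:
  A: √((0.0113·111.32)² + (0.0129·101.5)²) = √(1.582353 + 1.714397) = 1.8157 km
  B: √((0.0300·111.32)² + (0.0307·101.5)²) = √(11.152928 + 9.709768) = 4.5676 km
  C: √((0.0569·111.32)² + (-0.0333·101.5)²) = √(40.120924 + 11.424062) = 7.1795 km
  → nearest: A (1.8157 km)
Q4 at 24.2819°S, 46.9855°W:
  A: √((0.0361·111.32)² + (0.0379·101.5)²) = √(16.149564 + 14.798255) = 5.5631 km
  B: √((0.0548·111.32)² + (0.0557·101.5)²) = √(37.214099 + 31.962628) = 8.3173 km
  C: √((0.0817·111.32)² + (-0.0083·101.5)²) = √(82.716187 + 0.709722) = 9.1338 km
  → nearest: A (5.5631 km)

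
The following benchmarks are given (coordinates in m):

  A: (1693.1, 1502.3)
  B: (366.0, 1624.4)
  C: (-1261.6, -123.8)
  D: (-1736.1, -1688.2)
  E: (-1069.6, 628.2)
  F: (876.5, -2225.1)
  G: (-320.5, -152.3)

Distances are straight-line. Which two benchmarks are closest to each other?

Pairwise distances:
C–E: 776.1 m
C–G: 941.5 m
E–G: 1081.8 m
A–B: 1332.7 m
C–D: 1634.8 m
B–E: 1747.4 m
B–G: 1904.7 m
D–G: 2088.8 m
B–C: 2388.6 m
F–G: 2393.6 m
D–E: 2410.4 m
A–G: 2606.2 m
D–F: 2667.2 m
A–E: 2897.7 m
C–F: 2997.8 m
A–C: 3372.6 m
E–F: 3453.8 m
A–F: 3815.8 m
B–F: 3883.2 m
B–D: 3923.3 m
A–D: 4683.9 m
Closest pair: C–E at 776.1 m.

C and E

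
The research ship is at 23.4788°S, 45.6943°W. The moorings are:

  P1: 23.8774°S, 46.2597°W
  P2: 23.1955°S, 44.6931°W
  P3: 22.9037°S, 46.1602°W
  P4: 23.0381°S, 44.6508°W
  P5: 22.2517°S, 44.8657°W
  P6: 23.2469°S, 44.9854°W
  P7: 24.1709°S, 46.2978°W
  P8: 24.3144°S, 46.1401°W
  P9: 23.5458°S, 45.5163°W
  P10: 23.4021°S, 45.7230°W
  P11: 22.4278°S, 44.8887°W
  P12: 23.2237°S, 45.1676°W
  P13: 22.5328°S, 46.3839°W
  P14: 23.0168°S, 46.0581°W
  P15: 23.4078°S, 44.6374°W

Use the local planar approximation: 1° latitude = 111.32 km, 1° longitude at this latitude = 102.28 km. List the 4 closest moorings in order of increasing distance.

P10, P9, P12, P14

Distances from 23.4788°S, 45.6943°W:
P1: √((-0.3986·111.32)² + (-0.5654·102.28)²) = √(1968.887873 + 3344.206195) = 72.8910 km
P2: √((0.2833·111.32)² + (1.0012·102.28)²) = √(994.579594 + 10486.320340) = 107.1490 km
P3: √((0.5751·111.32)² + (-0.4659·102.28)²) = √(4098.577301 + 2270.737121) = 79.8080 km
P4: √((0.4407·111.32)² + (1.0435·102.28)²) = √(2406.758401 + 11391.117863) = 117.4644 km
P5: √((1.2271·111.32)² + (0.8286·102.28)²) = √(18659.770911 + 7182.428257) = 160.7551 km
P6: √((0.2319·111.32)² + (0.7089·102.28)²) = √(666.419801 + 5257.162380) = 76.9648 km
P7: √((-0.6921·111.32)² + (-0.6035·102.28)²) = √(5935.866075 + 3810.096607) = 98.7216 km
P8: √((-0.8356·111.32)² + (-0.4458·102.28)²) = √(8652.532873 + 2079.033882) = 103.5933 km
P9: √((-0.0670·111.32)² + (0.1780·102.28)²) = √(55.628327 + 331.452610) = 19.6744 km
P10: √((0.0767·111.32)² + (-0.0287·102.28)²) = √(72.901611 + 8.616785) = 9.0288 km
P11: √((1.0510·111.32)² + (0.8056·102.28)²) = √(13688.372887 + 6789.227377) = 143.1000 km
P12: √((0.2551·111.32)² + (0.5267·102.28)²) = √(806.431183 + 2902.071281) = 60.8975 km
P13: √((0.9460·111.32)² + (-0.6896·102.28)²) = √(11089.926508 + 4974.803651) = 126.7467 km
P14: √((0.4620·111.32)² + (-0.3638·102.28)²) = √(2645.028442 + 1384.544211) = 63.4789 km
P15: √((0.0710·111.32)² + (1.0569·102.28)²) = √(62.468790 + 11685.552058) = 108.3883 km
Sorted: P10 (9.0288 km) < P9 (19.6744 km) < P12 (60.8975 km) < P14 (63.4789 km) < P1 (72.8910 km) < P6 (76.9648 km) < …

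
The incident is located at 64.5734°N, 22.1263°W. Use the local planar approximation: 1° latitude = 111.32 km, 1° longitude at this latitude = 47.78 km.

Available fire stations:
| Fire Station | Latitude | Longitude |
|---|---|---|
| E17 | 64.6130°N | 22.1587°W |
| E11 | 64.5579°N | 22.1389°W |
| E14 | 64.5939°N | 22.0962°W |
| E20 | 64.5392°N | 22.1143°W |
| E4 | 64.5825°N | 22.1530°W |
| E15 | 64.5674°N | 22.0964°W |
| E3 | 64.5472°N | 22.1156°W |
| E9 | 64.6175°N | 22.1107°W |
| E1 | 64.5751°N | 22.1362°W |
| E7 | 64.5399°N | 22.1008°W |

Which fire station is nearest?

E1

Distances from 64.5734°N, 22.1263°W:
E17: √((0.0396·111.32)² + (-0.0324·47.78)²) = √(19.432862 + 2.396527) = 4.6722 km
E11: √((-0.0155·111.32)² + (-0.0126·47.78)²) = √(2.977212 + 0.362438) = 1.8275 km
E14: √((0.0205·111.32)² + (0.0301·47.78)²) = √(5.207798 + 2.068356) = 2.6974 km
E20: √((-0.0342·111.32)² + (0.0120·47.78)²) = √(14.494345 + 0.328742) = 3.8501 km
E4: √((0.0091·111.32)² + (-0.0267·47.78)²) = √(1.026193 + 1.627477) = 1.6290 km
E15: √((-0.0060·111.32)² + (0.0299·47.78)²) = √(0.446117 + 2.040961) = 1.5770 km
E3: √((-0.0262·111.32)² + (0.0107·47.78)²) = √(8.506462 + 0.261372) = 2.9611 km
E9: √((0.0441·111.32)² + (0.0156·47.78)²) = √(24.100362 + 0.555573) = 4.9655 km
E1: √((0.0017·111.32)² + (-0.0099·47.78)²) = √(0.035813 + 0.223750) = 0.5095 km
E7: √((-0.0335·111.32)² + (0.0255·47.78)²) = √(13.907082 + 1.484474) = 3.9232 km
Minimum: E1 at 0.5095 km.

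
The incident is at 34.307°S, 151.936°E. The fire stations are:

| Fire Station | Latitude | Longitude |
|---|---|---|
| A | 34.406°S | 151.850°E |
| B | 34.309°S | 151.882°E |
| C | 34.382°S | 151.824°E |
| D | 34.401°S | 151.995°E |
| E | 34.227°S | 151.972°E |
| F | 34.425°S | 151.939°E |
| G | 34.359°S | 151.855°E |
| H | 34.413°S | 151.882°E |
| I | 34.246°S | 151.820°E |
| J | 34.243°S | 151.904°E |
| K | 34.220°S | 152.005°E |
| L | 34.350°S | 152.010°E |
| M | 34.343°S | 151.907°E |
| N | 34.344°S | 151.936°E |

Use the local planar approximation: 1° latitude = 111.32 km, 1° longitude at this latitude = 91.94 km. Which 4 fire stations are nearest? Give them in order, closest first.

Distances from 34.307°S, 151.936°E:
A: 13.564 km
B: 4.970 km
C: 13.257 km
D: 11.787 km
E: 9.501 km
F: 13.139 km
G: 9.432 km
H: 12.802 km
I: 12.643 km
J: 7.708 km
K: 11.578 km
L: 8.319 km
M: 4.813 km
N: 4.119 km
Sorted: N (4.119 km) < M (4.813 km) < B (4.970 km) < J (7.708 km) < L (8.319 km) < G (9.432 km) < …

N, M, B, J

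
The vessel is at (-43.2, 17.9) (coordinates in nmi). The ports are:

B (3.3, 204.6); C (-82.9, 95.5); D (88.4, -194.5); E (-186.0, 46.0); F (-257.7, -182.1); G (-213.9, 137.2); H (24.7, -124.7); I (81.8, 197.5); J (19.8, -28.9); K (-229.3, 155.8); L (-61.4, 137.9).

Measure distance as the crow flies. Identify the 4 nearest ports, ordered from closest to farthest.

Distances from (-43.2, 17.9):
B: √((46.5)² + (186.7)²) = √(2162.250 + 34856.890) = 192.4 nmi
C: √((-39.7)² + (77.6)²) = √(1576.090 + 6021.760) = 87.2 nmi
D: √((131.6)² + (-212.4)²) = √(17318.560 + 45113.760) = 249.9 nmi
E: √((-142.8)² + (28.1)²) = √(20391.840 + 789.610) = 145.5 nmi
F: √((-214.5)² + (-200.0)²) = √(46010.250 + 40000.000) = 293.3 nmi
G: √((-170.7)² + (119.3)²) = √(29138.490 + 14232.490) = 208.3 nmi
H: √((67.9)² + (-142.6)²) = √(4610.410 + 20334.760) = 157.9 nmi
I: √((125.0)² + (179.6)²) = √(15625.000 + 32256.160) = 218.8 nmi
J: √((63.0)² + (-46.8)²) = √(3969.000 + 2190.240) = 78.5 nmi
K: √((-186.1)² + (137.9)²) = √(34633.210 + 19016.410) = 231.6 nmi
L: √((-18.2)² + (120.0)²) = √(331.240 + 14400.000) = 121.4 nmi
Sorted: J (78.5 nmi) < C (87.2 nmi) < L (121.4 nmi) < E (145.5 nmi) < H (157.9 nmi) < B (192.4 nmi) < …

J, C, L, E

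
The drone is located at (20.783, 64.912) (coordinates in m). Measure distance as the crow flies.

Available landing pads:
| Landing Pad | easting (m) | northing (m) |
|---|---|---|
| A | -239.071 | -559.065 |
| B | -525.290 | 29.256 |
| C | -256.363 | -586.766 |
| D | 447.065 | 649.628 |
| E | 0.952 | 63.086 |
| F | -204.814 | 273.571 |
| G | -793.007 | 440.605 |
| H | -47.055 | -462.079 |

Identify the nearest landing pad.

E

Distances from (20.783, 64.912):
A: √((-259.854)² + (-623.977)²) = √(67524.10132 + 389347.29653) = 675.923 m
B: √((-546.073)² + (-35.656)²) = √(298195.72133 + 1271.35034) = 547.236 m
C: √((-277.146)² + (-651.678)²) = √(76809.90532 + 424684.21568) = 708.162 m
D: √((426.282)² + (584.716)²) = √(181716.34352 + 341892.80066) = 723.608 m
E: √((-19.831)² + (-1.826)²) = √(393.26856 + 3.33428) = 19.915 m
F: √((-225.597)² + (208.659)²) = √(50894.00641 + 43538.57828) = 307.299 m
G: √((-813.790)² + (375.693)²) = √(662254.16410 + 141145.23025) = 896.325 m
H: √((-67.838)² + (-526.991)²) = √(4601.99424 + 277719.51408) = 531.339 m
Minimum: E at 19.915 m.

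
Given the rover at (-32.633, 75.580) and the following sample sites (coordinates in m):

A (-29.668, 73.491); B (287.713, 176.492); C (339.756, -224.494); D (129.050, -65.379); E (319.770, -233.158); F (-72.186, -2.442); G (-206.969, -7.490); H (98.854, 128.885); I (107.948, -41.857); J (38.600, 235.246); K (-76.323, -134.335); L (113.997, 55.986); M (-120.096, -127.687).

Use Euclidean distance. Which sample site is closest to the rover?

A

Distances from (-32.633, 75.580):
A: √((2.965)² + (-2.089)²) = √(8.79123 + 4.36392) = 3.627 m
B: √((320.346)² + (100.912)²) = √(102621.55972 + 10183.23174) = 335.864 m
C: √((372.389)² + (-300.074)²) = √(138673.56732 + 90044.40548) = 478.245 m
D: √((161.683)² + (-140.959)²) = √(26141.39249 + 19869.43968) = 214.501 m
E: √((352.403)² + (-308.738)²) = √(124187.87441 + 95319.15264) = 468.516 m
F: √((-39.553)² + (-78.022)²) = √(1564.43981 + 6087.43248) = 87.475 m
G: √((-174.336)² + (-83.070)²) = √(30393.04090 + 6900.62490) = 193.116 m
H: √((131.487)² + (53.305)²) = √(17288.83117 + 2841.42302) = 141.881 m
I: √((140.581)² + (-117.437)²) = √(19763.01756 + 13791.44897) = 183.179 m
J: √((71.233)² + (159.666)²) = √(5074.14029 + 25493.23156) = 174.835 m
K: √((-43.690)² + (-209.915)²) = √(1908.81610 + 44064.30723) = 214.413 m
L: √((146.630)² + (-19.594)²) = √(21500.35690 + 383.92484) = 147.933 m
M: √((-87.463)² + (-203.267)²) = √(7649.77637 + 41317.47329) = 221.285 m
Minimum: A at 3.627 m.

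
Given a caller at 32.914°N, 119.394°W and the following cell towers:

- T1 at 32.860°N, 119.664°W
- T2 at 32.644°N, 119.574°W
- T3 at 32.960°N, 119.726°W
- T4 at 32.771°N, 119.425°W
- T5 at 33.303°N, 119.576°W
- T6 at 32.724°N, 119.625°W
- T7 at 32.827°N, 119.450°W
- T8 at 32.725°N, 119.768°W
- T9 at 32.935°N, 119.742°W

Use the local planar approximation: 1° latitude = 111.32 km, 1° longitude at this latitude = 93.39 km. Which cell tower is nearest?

Distances from 32.914°N, 119.394°W:
T1: √((-0.054·111.32)² + (-0.270·93.39)²) = √(36.13549 + 635.81135) = 25.922 km
T2: √((-0.270·111.32)² + (-0.180·93.39)²) = √(903.38718 + 282.58282) = 34.438 km
T3: √((0.046·111.32)² + (-0.332·93.39)²) = √(26.22177 + 961.33979) = 31.425 km
T4: √((-0.143·111.32)² + (-0.031·93.39)²) = √(253.40692 + 8.38155) = 16.180 km
T5: √((0.389·111.32)² + (-0.182·93.39)²) = √(1875.19138 + 288.89733) = 46.520 km
T6: √((-0.190·111.32)² + (-0.231·93.39)²) = √(447.35634 + 465.39821) = 30.212 km
T7: √((-0.087·111.32)² + (-0.056·93.39)²) = √(93.79613 + 27.35123) = 11.007 km
T8: √((-0.189·111.32)² + (-0.374·93.39)²) = √(442.65972 + 1219.95540) = 40.775 km
T9: √((0.021·111.32)² + (-0.348·93.39)²) = √(5.46493 + 1056.23180) = 32.584 km
Minimum: T7 at 11.007 km.

T7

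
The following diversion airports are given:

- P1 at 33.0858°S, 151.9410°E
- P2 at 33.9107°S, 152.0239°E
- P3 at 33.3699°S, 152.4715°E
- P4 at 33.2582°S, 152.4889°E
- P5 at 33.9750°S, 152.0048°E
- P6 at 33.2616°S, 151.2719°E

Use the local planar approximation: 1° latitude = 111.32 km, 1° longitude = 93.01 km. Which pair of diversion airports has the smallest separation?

Pairwise distances:
P1–P2: √((-0.8249·111.32)² + (0.0829·93.01)²) = √(8432.357341 + 59.452257) = 92.1510 km
P1–P3: √((-0.2841·111.32)² + (0.5305·93.01)²) = √(1000.204635 + 2434.613721) = 58.6073 km
P1–P4: √((-0.1724·111.32)² + (0.5479·93.01)²) = √(368.316282 + 2596.939844) = 54.4542 km
P1–P5: √((-0.8892·111.32)² + (0.0638·93.01)²) = √(9798.177515 + 35.212807) = 99.1635 km
P1–P6: √((-0.1758·111.32)² + (-0.6691·93.01)²) = √(382.987092 + 3872.945169) = 65.2375 km
P2–P3: √((0.5408·111.32)² + (0.4476·93.01)²) = √(3624.263466 + 1733.163141) = 73.1944 km
P2–P4: √((0.6525·111.32)² + (0.4650·93.01)²) = √(5276.032078 + 1870.532225) = 84.5374 km
P2–P5: √((-0.0643·111.32)² + (-0.0191·93.01)²) = √(51.235189 + 3.155920) = 7.3750 km
P2–P6: √((0.6491·111.32)² + (-0.7520·93.01)²) = √(5221.191395 + 4892.095990) = 100.5648 km
P3–P4: √((0.1117·111.32)² + (0.0174·93.01)²) = √(154.615398 + 2.619134) = 12.5393 km
P3–P5: √((-0.6051·111.32)² + (-0.4667·93.01)²) = √(4537.333495 + 1884.234236) = 80.1347 km
P3–P6: √((0.1083·111.32)² + (-1.1996·93.01)²) = √(145.346075 + 12448.935102) = 112.2242 km
P4–P5: √((-0.7168·111.32)² + (-0.4841·93.01)²) = √(6367.110524 + 2027.353373) = 91.6213 km
P4–P6: √((-0.0034·111.32)² + (-1.2170·93.01)²) = √(0.143253 + 12812.693735) = 113.1938 km
P5–P6: √((0.7134·111.32)² + (-0.7329·93.01)²) = √(6306.851501 + 4646.743843) = 104.6594 km
Closest pair: P2–P5 at 7.3750 km.

P2 and P5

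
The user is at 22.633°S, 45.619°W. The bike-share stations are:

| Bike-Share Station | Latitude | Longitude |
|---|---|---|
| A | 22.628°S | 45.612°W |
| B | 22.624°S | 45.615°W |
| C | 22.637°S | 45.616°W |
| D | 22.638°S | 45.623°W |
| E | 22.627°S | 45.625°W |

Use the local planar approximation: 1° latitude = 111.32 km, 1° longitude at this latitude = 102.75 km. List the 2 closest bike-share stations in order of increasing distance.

C, D

Distances from 22.633°S, 45.619°W:
A: 0.9095 km
B: 1.0829 km
C: 0.5416 km
D: 0.6919 km
E: 0.9089 km
Sorted: C (0.5416 km) < D (0.6919 km) < E (0.9089 km) < A (0.9095 km) < …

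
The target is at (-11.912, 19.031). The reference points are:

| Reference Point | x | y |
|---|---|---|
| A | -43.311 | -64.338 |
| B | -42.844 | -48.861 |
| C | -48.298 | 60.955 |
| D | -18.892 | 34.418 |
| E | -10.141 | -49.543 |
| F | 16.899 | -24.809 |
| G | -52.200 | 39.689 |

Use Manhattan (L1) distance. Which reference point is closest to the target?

D

Distances from (-11.912, 19.031):
A: |-31.399| + |-83.369| = 31.399 + 83.369 = 114.768
B: |-30.932| + |-67.892| = 30.932 + 67.892 = 98.824
C: |-36.386| + |41.924| = 36.386 + 41.924 = 78.310
D: |-6.980| + |15.387| = 6.980 + 15.387 = 22.367
E: |1.771| + |-68.574| = 1.771 + 68.574 = 70.345
F: |28.811| + |-43.840| = 28.811 + 43.840 = 72.651
G: |-40.288| + |20.658| = 40.288 + 20.658 = 60.946
Minimum: D at 22.367.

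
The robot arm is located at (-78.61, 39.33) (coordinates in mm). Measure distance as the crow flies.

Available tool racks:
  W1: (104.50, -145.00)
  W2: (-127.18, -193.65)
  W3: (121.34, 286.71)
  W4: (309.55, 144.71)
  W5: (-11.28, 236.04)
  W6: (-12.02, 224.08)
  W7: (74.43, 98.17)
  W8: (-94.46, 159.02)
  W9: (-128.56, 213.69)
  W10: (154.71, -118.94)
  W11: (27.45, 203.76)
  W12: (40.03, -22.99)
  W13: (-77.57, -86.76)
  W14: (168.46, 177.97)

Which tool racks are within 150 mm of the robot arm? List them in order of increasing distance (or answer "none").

W8, W13, W12

Distances from (-78.61, 39.33):
W1: √((183.11)² + (-184.33)²) = √(33529.2721 + 33977.5489) = 259.82 mm
W2: √((-48.57)² + (-232.98)²) = √(2359.0449 + 54279.6804) = 237.99 mm
W3: √((199.95)² + (247.38)²) = √(39980.0025 + 61196.8644) = 318.08 mm
W4: √((388.16)² + (105.38)²) = √(150668.1856 + 11104.9444) = 402.21 mm
W5: √((67.33)² + (196.71)²) = √(4533.3289 + 38694.8241) = 207.91 mm
W6: √((66.59)² + (184.75)²) = √(4434.2281 + 34132.5625) = 196.38 mm
W7: √((153.04)² + (58.84)²) = √(23421.2416 + 3462.1456) = 163.96 mm
W8: √((-15.85)² + (119.69)²) = √(251.2225 + 14325.6961) = 120.73 mm
W9: √((-49.95)² + (174.36)²) = √(2495.0025 + 30401.4096) = 181.37 mm
W10: √((233.32)² + (-158.27)²) = √(54438.2224 + 25049.3929) = 281.94 mm
W11: √((106.06)² + (164.43)²) = √(11248.7236 + 27037.2249) = 195.67 mm
W12: √((118.64)² + (-62.32)²) = √(14075.4496 + 3883.7824) = 134.01 mm
W13: √((1.04)² + (-126.09)²) = √(1.0816 + 15898.6881) = 126.09 mm
W14: √((247.07)² + (138.64)²) = √(61043.5849 + 19221.0496) = 283.31 mm
Threshold 150 mm: W8 (120.73 mm), W13 (126.09 mm), W12 (134.01 mm) are within range.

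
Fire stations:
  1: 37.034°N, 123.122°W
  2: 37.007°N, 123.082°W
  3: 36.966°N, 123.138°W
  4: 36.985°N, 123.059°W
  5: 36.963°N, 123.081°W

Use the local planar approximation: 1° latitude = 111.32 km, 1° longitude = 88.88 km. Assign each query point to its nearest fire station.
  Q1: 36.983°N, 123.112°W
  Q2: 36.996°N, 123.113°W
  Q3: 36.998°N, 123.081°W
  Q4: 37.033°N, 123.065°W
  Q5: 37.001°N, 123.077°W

Q1 at 36.983°N, 123.112°W:
  1: √((0.051·111.32)² + (-0.010·88.88)²) = √(32.23196 + 0.78997) = 5.746 km
  2: √((0.024·111.32)² + (0.030·88.88)²) = √(7.13787 + 7.10969) = 3.775 km
  3: √((-0.017·111.32)² + (-0.026·88.88)²) = √(3.58133 + 5.34017) = 2.987 km
  4: √((0.002·111.32)² + (0.053·88.88)²) = √(0.04957 + 22.19013) = 4.716 km
  5: √((-0.020·111.32)² + (0.031·88.88)²) = √(4.95686 + 7.59157) = 3.542 km
  → nearest: 3 (2.987 km)
Q2 at 36.996°N, 123.113°W:
  1: √((0.038·111.32)² + (-0.009·88.88)²) = √(17.89425 + 0.63987) = 4.305 km
  2: √((0.011·111.32)² + (0.031·88.88)²) = √(1.49945 + 7.59157) = 3.015 km
  3: √((-0.030·111.32)² + (-0.025·88.88)²) = √(11.15293 + 4.93728) = 4.011 km
  4: √((-0.011·111.32)² + (0.054·88.88)²) = √(1.49945 + 23.03539) = 4.953 km
  5: √((-0.033·111.32)² + (0.032·88.88)²) = √(13.49504 + 8.08925) = 4.646 km
  → nearest: 2 (3.015 km)
Q3 at 36.998°N, 123.081°W:
  1: √((0.036·111.32)² + (-0.041·88.88)²) = √(16.06022 + 13.27932) = 5.417 km
  2: √((0.009·111.32)² + (-0.001·88.88)²) = √(1.00376 + 0.00790) = 1.006 km
  3: √((-0.032·111.32)² + (-0.057·88.88)²) = √(12.68955 + 25.66598) = 6.193 km
  4: √((-0.013·111.32)² + (0.022·88.88)²) = √(2.09427 + 3.82343) = 2.433 km
  5: √((-0.035·111.32)² + (0.000·88.88)²) = √(15.18037 + 0.00000) = 3.896 km
  → nearest: 2 (1.006 km)
Q4 at 37.033°N, 123.065°W:
  1: √((0.001·111.32)² + (-0.057·88.88)²) = √(0.01239 + 25.66598) = 5.067 km
  2: √((-0.026·111.32)² + (-0.017·88.88)²) = √(8.37709 + 2.28300) = 3.265 km
  3: √((-0.067·111.32)² + (-0.073·88.88)²) = √(55.62833 + 42.09726) = 9.886 km
  4: √((-0.048·111.32)² + (0.006·88.88)²) = √(28.55150 + 0.28439) = 5.370 km
  5: √((-0.070·111.32)² + (-0.016·88.88)²) = √(60.72150 + 2.02231) = 7.921 km
  → nearest: 2 (3.265 km)
Q5 at 37.001°N, 123.077°W:
  1: √((0.033·111.32)² + (-0.045·88.88)²) = √(13.49504 + 15.99680) = 5.431 km
  2: √((0.006·111.32)² + (-0.005·88.88)²) = √(0.44612 + 0.19749) = 0.802 km
  3: √((-0.035·111.32)² + (-0.061·88.88)²) = √(15.18037 + 29.39461) = 6.676 km
  4: √((-0.016·111.32)² + (0.018·88.88)²) = √(3.17239 + 2.55949) = 2.394 km
  5: √((-0.038·111.32)² + (-0.004·88.88)²) = √(17.89425 + 0.12639) = 4.245 km
  → nearest: 2 (0.802 km)

Q1→3; Q2→2; Q3→2; Q4→2; Q5→2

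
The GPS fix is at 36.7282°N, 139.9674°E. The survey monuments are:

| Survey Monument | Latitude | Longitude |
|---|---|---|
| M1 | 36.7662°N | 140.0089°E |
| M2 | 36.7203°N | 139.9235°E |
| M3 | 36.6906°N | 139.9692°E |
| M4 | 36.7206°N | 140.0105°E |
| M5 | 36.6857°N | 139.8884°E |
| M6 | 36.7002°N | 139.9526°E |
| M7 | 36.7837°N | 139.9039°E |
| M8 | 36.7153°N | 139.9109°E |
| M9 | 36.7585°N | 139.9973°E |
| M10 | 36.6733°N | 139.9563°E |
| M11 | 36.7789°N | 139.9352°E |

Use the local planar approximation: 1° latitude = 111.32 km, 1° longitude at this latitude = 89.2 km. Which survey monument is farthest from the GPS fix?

M5

Distances from 36.7282°N, 139.9674°E:
M1: √((0.0380·111.32)² + (0.0415·89.2)²) = √(17.894254 + 13.703323) = 5.6212 km
M2: √((-0.0079·111.32)² + (-0.0439·89.2)²) = √(0.773394 + 15.334116) = 4.0134 km
M3: √((-0.0376·111.32)² + (0.0018·89.2)²) = √(17.519515 + 0.025780) = 4.1887 km
M4: √((-0.0076·111.32)² + (0.0431·89.2)²) = √(0.715770 + 14.780334) = 3.9365 km
M5: √((-0.0425·111.32)² + (-0.0790·89.2)²) = √(22.383307 + 49.657390) = 8.4877 km
M6: √((-0.0280·111.32)² + (-0.0148·89.2)²) = √(9.715440 + 1.742822) = 3.3850 km
M7: √((0.0555·111.32)² + (-0.0635·89.2)²) = √(38.170897 + 32.083162) = 8.3818 km
M8: √((-0.0129·111.32)² + (-0.0565·89.2)²) = √(2.062176 + 25.399584) = 5.2404 km
M9: √((0.0303·111.32)² + (0.0299·89.2)²) = √(11.377102 + 7.113316) = 4.3000 km
M10: √((-0.0549·111.32)² + (-0.0111·89.2)²) = √(37.350041 + 0.980338) = 6.1912 km
M11: √((0.0507·111.32)² + (-0.0322·89.2)²) = √(31.853878 + 8.249763) = 6.3327 km
Maximum: M5 at 8.4877 km.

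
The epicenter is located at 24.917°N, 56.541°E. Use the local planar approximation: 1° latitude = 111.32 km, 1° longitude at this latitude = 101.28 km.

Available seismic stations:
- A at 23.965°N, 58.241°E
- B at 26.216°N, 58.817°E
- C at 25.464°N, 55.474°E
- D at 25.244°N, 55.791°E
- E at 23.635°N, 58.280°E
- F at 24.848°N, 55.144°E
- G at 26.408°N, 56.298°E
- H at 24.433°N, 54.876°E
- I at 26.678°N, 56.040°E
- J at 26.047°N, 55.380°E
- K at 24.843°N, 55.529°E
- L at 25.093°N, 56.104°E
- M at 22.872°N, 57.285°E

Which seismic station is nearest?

Distances from 24.917°N, 56.541°E:
A: √((-0.952·111.32)² + (1.700·101.28)²) = √(11231.04823 + 29644.57498) = 202.177 km
B: √((1.299·111.32)² + (2.276·101.28)²) = √(20910.51348 + 53136.37226) = 272.116 km
C: √((0.547·111.32)² + (-1.067·101.28)²) = √(3707.84054 + 11678.20848) = 124.041 km
D: √((0.327·111.32)² + (-0.750·101.28)²) = √(1325.07939 + 5769.92160) = 84.232 km
E: √((-1.282·111.32)² + (1.739·101.28)²) = √(20366.78345 + 31020.33970) = 226.687 km
F: √((-0.069·111.32)² + (-1.397·101.28)²) = √(58.99899 + 20018.89942) = 141.697 km
G: √((1.491·111.32)² + (-0.243·101.28)²) = √(27548.73632 + 605.70329) = 167.793 km
H: √((-0.484·111.32)² + (-1.665·101.28)²) = √(2902.93371 + 28436.48161) = 177.029 km
I: √((1.761·111.32)² + (-0.501·101.28)²) = √(38429.53303 + 2574.67750) = 202.495 km
J: √((1.130·111.32)² + (-1.161·101.28)²) = √(15823.52663 + 13826.48621) = 172.192 km
K: √((-0.074·111.32)² + (-1.012·101.28)²) = √(67.85937 + 10505.29882) = 102.826 km
L: √((0.176·111.32)² + (-0.437·101.28)²) = √(383.85900 + 1958.89095) = 48.402 km
M: √((-2.045·111.32)² + (0.744·101.28)²) = √(51824.24932 + 5677.97213) = 239.796 km
Minimum: L at 48.402 km.

L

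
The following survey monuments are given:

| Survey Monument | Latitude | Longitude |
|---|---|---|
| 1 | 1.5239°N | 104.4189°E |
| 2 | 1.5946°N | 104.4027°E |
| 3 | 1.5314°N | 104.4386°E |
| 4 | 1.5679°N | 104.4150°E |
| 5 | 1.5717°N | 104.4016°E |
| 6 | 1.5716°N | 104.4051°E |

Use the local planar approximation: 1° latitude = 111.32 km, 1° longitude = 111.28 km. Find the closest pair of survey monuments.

5 and 6

Pairwise distances:
1–2: 8.0741 km
1–3: 2.3458 km
1–4: 4.9173 km
1–5: 5.6586 km
1–6: 5.5276 km
2–3: 8.0905 km
2–4: 3.2723 km
2–5: 2.5522 km
2–6: 2.5743 km
3–4: 4.8380 km
3–5: 6.0892 km
3–6: 5.8244 km
4–5: 1.5500 km
4–6: 1.1762 km
5–6: 0.3896 km
Closest pair: 5–6 at 0.3896 km.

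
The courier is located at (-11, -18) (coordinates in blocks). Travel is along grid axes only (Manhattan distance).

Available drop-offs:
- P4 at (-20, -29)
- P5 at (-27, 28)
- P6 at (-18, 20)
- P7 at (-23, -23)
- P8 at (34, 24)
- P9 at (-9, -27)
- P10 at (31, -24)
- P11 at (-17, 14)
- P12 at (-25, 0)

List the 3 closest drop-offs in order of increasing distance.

P9, P7, P4

Distances from (-11, -18):
P4: 20 blocks
P5: 62 blocks
P6: 45 blocks
P7: 17 blocks
P8: 87 blocks
P9: 11 blocks
P10: 48 blocks
P11: 38 blocks
P12: 32 blocks
Sorted: P9 (11 blocks) < P7 (17 blocks) < P4 (20 blocks) < P12 (32 blocks) < P11 (38 blocks) < …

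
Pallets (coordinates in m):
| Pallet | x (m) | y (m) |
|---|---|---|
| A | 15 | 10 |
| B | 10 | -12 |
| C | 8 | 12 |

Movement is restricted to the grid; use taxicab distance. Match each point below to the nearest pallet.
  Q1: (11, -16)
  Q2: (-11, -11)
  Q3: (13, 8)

Q1→B; Q2→B; Q3→A

Q1 at (11, -16):
  A: |4| + |26| = 4 + 26 = 30 m
  B: |-1| + |4| = 1 + 4 = 5 m
  C: |-3| + |28| = 3 + 28 = 31 m
  → nearest: B (5 m)
Q2 at (-11, -11):
  A: |26| + |21| = 26 + 21 = 47 m
  B: |21| + |-1| = 21 + 1 = 22 m
  C: |19| + |23| = 19 + 23 = 42 m
  → nearest: B (22 m)
Q3 at (13, 8):
  A: |2| + |2| = 2 + 2 = 4 m
  B: |-3| + |-20| = 3 + 20 = 23 m
  C: |-5| + |4| = 5 + 4 = 9 m
  → nearest: A (4 m)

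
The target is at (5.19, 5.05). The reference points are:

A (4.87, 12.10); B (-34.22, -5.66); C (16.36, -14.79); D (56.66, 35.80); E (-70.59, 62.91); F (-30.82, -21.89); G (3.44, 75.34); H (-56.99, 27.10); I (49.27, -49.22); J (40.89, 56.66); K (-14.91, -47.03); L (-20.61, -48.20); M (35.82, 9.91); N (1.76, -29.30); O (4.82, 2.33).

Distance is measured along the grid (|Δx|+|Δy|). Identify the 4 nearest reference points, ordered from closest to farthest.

O, A, C, M

Distances from (5.19, 5.05):
A: |-0.32| + |7.05| = 0.32 + 7.05 = 7.37
B: |-39.41| + |-10.71| = 39.41 + 10.71 = 50.12
C: |11.17| + |-19.84| = 11.17 + 19.84 = 31.01
D: |51.47| + |30.75| = 51.47 + 30.75 = 82.22
E: |-75.78| + |57.86| = 75.78 + 57.86 = 133.64
F: |-36.01| + |-26.94| = 36.01 + 26.94 = 62.95
G: |-1.75| + |70.29| = 1.75 + 70.29 = 72.04
H: |-62.18| + |22.05| = 62.18 + 22.05 = 84.23
I: |44.08| + |-54.27| = 44.08 + 54.27 = 98.35
J: |35.70| + |51.61| = 35.70 + 51.61 = 87.31
K: |-20.10| + |-52.08| = 20.10 + 52.08 = 72.18
L: |-25.80| + |-53.25| = 25.80 + 53.25 = 79.05
M: |30.63| + |4.86| = 30.63 + 4.86 = 35.49
N: |-3.43| + |-34.35| = 3.43 + 34.35 = 37.78
O: |-0.37| + |-2.72| = 0.37 + 2.72 = 3.09
Sorted: O (3.09) < A (7.37) < C (31.01) < M (35.49) < N (37.78) < B (50.12) < …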